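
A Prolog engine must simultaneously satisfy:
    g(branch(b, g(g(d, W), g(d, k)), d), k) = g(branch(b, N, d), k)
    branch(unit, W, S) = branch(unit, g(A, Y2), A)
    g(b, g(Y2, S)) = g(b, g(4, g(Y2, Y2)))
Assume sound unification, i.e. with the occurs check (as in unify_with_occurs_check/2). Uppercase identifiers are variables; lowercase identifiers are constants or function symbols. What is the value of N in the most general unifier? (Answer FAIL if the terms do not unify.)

Decompose g/2: branch(b, g(g(d, W), g(d, k)), d) = branch(b, N, d),  k = k.
Decompose branch/3: b = b,  g(g(d, W), g(d, k)) = N,  d = d.
Delete trivial equation b = b.
Bind N := g(g(d, W), g(d, k)); no other remaining equation mentions N.
Delete trivial equation d = d.
Delete trivial equation k = k.
Decompose branch/3: unit = unit,  W = g(A, Y2),  S = A.
Delete trivial equation unit = unit.
Bind W := g(A, Y2); no other remaining equation mentions W. Substituting into the earlier binding gives N := g(g(d, g(A, Y2)), g(d, k)).
Bind S := A; substituting into the remaining equation gives: g(b, g(Y2, A)) = g(b, g(4, g(Y2, Y2))).
Decompose g/2: b = b,  g(Y2, A) = g(4, g(Y2, Y2)).
Delete trivial equation b = b.
Decompose g/2: Y2 = 4,  A = g(Y2, Y2).
Bind Y2 := 4; substituting into the remaining equation gives: A = g(4, 4). Substituting into the earlier bindings gives N := g(g(d, g(A, 4)), g(d, k)), W := g(A, 4).
Bind A := g(4, 4). Substituting into the earlier bindings gives N := g(g(d, g(g(4, 4), 4)), g(d, k)), W := g(g(4, 4), 4), S := g(4, 4).
MGU = { N = g(g(d, g(g(4, 4), 4)), g(d, k)), W = g(g(4, 4), 4), S = g(4, 4), Y2 = 4, A = g(4, 4) }, so N = g(g(d, g(g(4, 4), 4)), g(d, k)).

g(g(d, g(g(4, 4), 4)), g(d, k))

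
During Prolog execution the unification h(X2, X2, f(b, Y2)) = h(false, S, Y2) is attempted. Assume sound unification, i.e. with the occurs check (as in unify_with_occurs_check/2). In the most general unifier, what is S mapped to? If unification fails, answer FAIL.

Decompose h/3: X2 = false,  X2 = S,  f(b, Y2) = Y2.
Bind X2 := false; substituting into the one remaining equation that mentions X2 gives: false = S.
Bind S := false; no other remaining equation mentions S.
Occurs check fails: Y2 occurs in f(b, Y2); the equation Y2 = f(b, Y2) has no finite solution.

FAIL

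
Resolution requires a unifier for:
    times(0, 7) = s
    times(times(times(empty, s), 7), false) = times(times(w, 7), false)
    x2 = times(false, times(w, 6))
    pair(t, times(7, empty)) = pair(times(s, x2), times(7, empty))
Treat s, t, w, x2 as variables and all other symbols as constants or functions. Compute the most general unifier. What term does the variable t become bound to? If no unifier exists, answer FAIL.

times(times(0, 7), times(false, times(times(empty, times(0, 7)), 6)))

Bind s := times(0, 7); substituting into the 2 remaining equations that mention s gives: times(times(times(empty, times(0, 7)), 7), false) = times(times(w, 7), false),  pair(t, times(7, empty)) = pair(times(times(0, 7), x2), times(7, empty)).
Decompose times/2: times(times(empty, times(0, 7)), 7) = times(w, 7),  false = false.
Decompose times/2: times(empty, times(0, 7)) = w,  7 = 7.
Bind w := times(empty, times(0, 7)); substituting into the one remaining equation that mentions w gives: x2 = times(false, times(times(empty, times(0, 7)), 6)).
Delete trivial equation 7 = 7.
Delete trivial equation false = false.
Bind x2 := times(false, times(times(empty, times(0, 7)), 6)); substituting into the remaining equation gives: pair(t, times(7, empty)) = pair(times(times(0, 7), times(false, times(times(empty, times(0, 7)), 6))), times(7, empty)).
Decompose pair/2: t = times(times(0, 7), times(false, times(times(empty, times(0, 7)), 6))),  times(7, empty) = times(7, empty).
Bind t := times(times(0, 7), times(false, times(times(empty, times(0, 7)), 6))); no other remaining equation mentions t.
Delete trivial equation times(7, empty) = times(7, empty).
MGU = { s ↦ times(0, 7), w ↦ times(empty, times(0, 7)), x2 ↦ times(false, times(times(empty, times(0, 7)), 6)), t ↦ times(times(0, 7), times(false, times(times(empty, times(0, 7)), 6))) }, so t ↦ times(times(0, 7), times(false, times(times(empty, times(0, 7)), 6))).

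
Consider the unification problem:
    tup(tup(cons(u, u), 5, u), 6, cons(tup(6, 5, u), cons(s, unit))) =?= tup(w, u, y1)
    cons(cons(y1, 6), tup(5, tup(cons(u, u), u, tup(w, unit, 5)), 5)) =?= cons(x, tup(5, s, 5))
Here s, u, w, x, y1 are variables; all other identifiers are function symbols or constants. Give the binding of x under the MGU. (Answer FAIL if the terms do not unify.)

cons(cons(tup(6, 5, 6), cons(tup(cons(6, 6), 6, tup(tup(cons(6, 6), 5, 6), unit, 5)), unit)), 6)

Decompose tup/3: tup(cons(u, u), 5, u) =?= w,  6 =?= u,  cons(tup(6, 5, u), cons(s, unit)) =?= y1.
Bind w := tup(cons(u, u), 5, u); substituting into the one remaining equation that mentions w gives: cons(cons(y1, 6), tup(5, tup(cons(u, u), u, tup(tup(cons(u, u), 5, u), unit, 5)), 5)) =?= cons(x, tup(5, s, 5)).
Bind u := 6; substituting into the remaining equations gives: cons(tup(6, 5, 6), cons(s, unit)) =?= y1,  cons(cons(y1, 6), tup(5, tup(cons(6, 6), 6, tup(tup(cons(6, 6), 5, 6), unit, 5)), 5)) =?= cons(x, tup(5, s, 5)). Substituting into the earlier binding gives w := tup(cons(6, 6), 5, 6).
Bind y1 := cons(tup(6, 5, 6), cons(s, unit)); substituting into the remaining equation gives: cons(cons(cons(tup(6, 5, 6), cons(s, unit)), 6), tup(5, tup(cons(6, 6), 6, tup(tup(cons(6, 6), 5, 6), unit, 5)), 5)) =?= cons(x, tup(5, s, 5)).
Decompose cons/2: cons(cons(tup(6, 5, 6), cons(s, unit)), 6) =?= x,  tup(5, tup(cons(6, 6), 6, tup(tup(cons(6, 6), 5, 6), unit, 5)), 5) =?= tup(5, s, 5).
Bind x := cons(cons(tup(6, 5, 6), cons(s, unit)), 6); no other remaining equation mentions x.
Decompose tup/3: 5 =?= 5,  tup(cons(6, 6), 6, tup(tup(cons(6, 6), 5, 6), unit, 5)) =?= s,  5 =?= 5.
Delete trivial equation 5 =?= 5.
Bind s := tup(cons(6, 6), 6, tup(tup(cons(6, 6), 5, 6), unit, 5)); no other remaining equation mentions s. Substituting into the earlier bindings gives y1 := cons(tup(6, 5, 6), cons(tup(cons(6, 6), 6, tup(tup(cons(6, 6), 5, 6), unit, 5)), unit)), x := cons(cons(tup(6, 5, 6), cons(tup(cons(6, 6), 6, tup(tup(cons(6, 6), 5, 6), unit, 5)), unit)), 6).
Delete trivial equation 5 =?= 5.
MGU = { w ↦ tup(cons(6, 6), 5, 6), u ↦ 6, y1 ↦ cons(tup(6, 5, 6), cons(tup(cons(6, 6), 6, tup(tup(cons(6, 6), 5, 6), unit, 5)), unit)), x ↦ cons(cons(tup(6, 5, 6), cons(tup(cons(6, 6), 6, tup(tup(cons(6, 6), 5, 6), unit, 5)), unit)), 6), s ↦ tup(cons(6, 6), 6, tup(tup(cons(6, 6), 5, 6), unit, 5)) }, so x ↦ cons(cons(tup(6, 5, 6), cons(tup(cons(6, 6), 6, tup(tup(cons(6, 6), 5, 6), unit, 5)), unit)), 6).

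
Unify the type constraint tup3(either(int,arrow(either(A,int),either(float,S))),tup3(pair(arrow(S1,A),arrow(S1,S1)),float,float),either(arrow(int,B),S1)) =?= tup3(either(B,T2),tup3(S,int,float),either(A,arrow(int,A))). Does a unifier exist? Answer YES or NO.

Decompose tup3/3: either(int,arrow(either(A,int),either(float,S))) =?= either(B,T2),  tup3(pair(arrow(S1,A),arrow(S1,S1)),float,float) =?= tup3(S,int,float),  either(arrow(int,B),S1) =?= either(A,arrow(int,A)).
Decompose either/2: int =?= B,  arrow(either(A,int),either(float,S)) =?= T2.
Bind B := int; substituting into the one remaining equation that mentions B gives: either(arrow(int,int),S1) =?= either(A,arrow(int,A)).
Bind T2 := arrow(either(A,int),either(float,S)); no other remaining equation mentions T2.
Decompose tup3/3: pair(arrow(S1,A),arrow(S1,S1)) =?= S,  float =?= int,  float =?= float.
Bind S := pair(arrow(S1,A),arrow(S1,S1)); no other remaining equation mentions S. Substituting into the earlier binding gives T2 := arrow(either(A,int),either(float,pair(arrow(S1,A),arrow(S1,S1)))).
Clash: constants float and int differ; no unifier exists.

NO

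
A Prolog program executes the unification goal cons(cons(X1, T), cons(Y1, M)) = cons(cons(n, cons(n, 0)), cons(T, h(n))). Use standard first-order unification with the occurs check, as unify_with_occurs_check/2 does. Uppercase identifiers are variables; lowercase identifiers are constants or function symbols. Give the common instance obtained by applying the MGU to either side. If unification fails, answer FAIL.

Decompose cons/2: cons(X1, T) = cons(n, cons(n, 0)),  cons(Y1, M) = cons(T, h(n)).
Decompose cons/2: X1 = n,  T = cons(n, 0).
Bind X1 := n; no other remaining equation mentions X1.
Bind T := cons(n, 0); substituting into the remaining equation gives: cons(Y1, M) = cons(cons(n, 0), h(n)).
Decompose cons/2: Y1 = cons(n, 0),  M = h(n).
Bind Y1 := cons(n, 0); no other remaining equation mentions Y1.
Bind M := h(n).
Applying the MGU to either side gives cons(cons(n, cons(n, 0)), cons(cons(n, 0), h(n))).

cons(cons(n, cons(n, 0)), cons(cons(n, 0), h(n)))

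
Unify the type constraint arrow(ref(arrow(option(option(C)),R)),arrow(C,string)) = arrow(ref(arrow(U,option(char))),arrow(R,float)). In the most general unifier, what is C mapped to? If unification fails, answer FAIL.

Decompose arrow/2: ref(arrow(option(option(C)),R)) = ref(arrow(U,option(char))),  arrow(C,string) = arrow(R,float).
Decompose ref/1: arrow(option(option(C)),R) = arrow(U,option(char)).
Decompose arrow/2: option(option(C)) = U,  R = option(char).
Bind U := option(option(C)); no other remaining equation mentions U.
Bind R := option(char); substituting into the remaining equation gives: arrow(C,string) = arrow(option(char),float).
Decompose arrow/2: C = option(char),  string = float.
Bind C := option(char); no other remaining equation mentions C. Substituting into the earlier binding gives U := option(option(option(char))).
Clash: constants string and float differ; no unifier exists.

FAIL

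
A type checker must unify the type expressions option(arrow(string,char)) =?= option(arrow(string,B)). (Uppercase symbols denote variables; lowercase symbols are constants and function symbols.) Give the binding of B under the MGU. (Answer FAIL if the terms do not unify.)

char

Decompose option/1: arrow(string,char) =?= arrow(string,B).
Decompose arrow/2: string =?= string,  char =?= B.
Delete trivial equation string =?= string.
Bind B := char.
MGU = { B -> char }, so B -> char.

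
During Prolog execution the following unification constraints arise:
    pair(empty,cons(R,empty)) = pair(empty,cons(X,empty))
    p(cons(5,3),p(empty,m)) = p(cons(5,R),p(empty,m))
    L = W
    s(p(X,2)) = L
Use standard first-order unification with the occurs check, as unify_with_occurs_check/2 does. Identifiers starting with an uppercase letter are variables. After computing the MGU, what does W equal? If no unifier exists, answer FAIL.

s(p(3,2))

Decompose pair/2: empty = empty,  cons(R,empty) = cons(X,empty).
Delete trivial equation empty = empty.
Decompose cons/2: R = X,  empty = empty.
Bind R := X; substituting into the one remaining equation that mentions R gives: p(cons(5,3),p(empty,m)) = p(cons(5,X),p(empty,m)).
Delete trivial equation empty = empty.
Decompose p/2: cons(5,3) = cons(5,X),  p(empty,m) = p(empty,m).
Decompose cons/2: 5 = 5,  3 = X.
Delete trivial equation 5 = 5.
Bind X := 3; substituting into the one remaining equation that mentions X gives: s(p(3,2)) = L. Substituting into the earlier binding gives R := 3.
Delete trivial equation p(empty,m) = p(empty,m).
Bind L := W; substituting into the remaining equation gives: s(p(3,2)) = W.
Bind W := s(p(3,2)). Substituting into the earlier binding gives L := s(p(3,2)).
MGU = { R = 3, X = 3, L = s(p(3,2)), W = s(p(3,2)) }, so W = s(p(3,2)).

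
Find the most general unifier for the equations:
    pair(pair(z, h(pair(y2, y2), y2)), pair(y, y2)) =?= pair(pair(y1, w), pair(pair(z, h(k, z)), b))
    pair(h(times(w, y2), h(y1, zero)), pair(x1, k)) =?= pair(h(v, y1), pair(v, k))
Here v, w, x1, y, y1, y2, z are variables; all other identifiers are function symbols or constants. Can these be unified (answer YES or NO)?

Decompose pair/2: pair(z, h(pair(y2, y2), y2)) =?= pair(y1, w),  pair(y, y2) =?= pair(pair(z, h(k, z)), b).
Decompose pair/2: z =?= y1,  h(pair(y2, y2), y2) =?= w.
Bind z := y1; substituting into the one remaining equation that mentions z gives: pair(y, y2) =?= pair(pair(y1, h(k, y1)), b).
Bind w := h(pair(y2, y2), y2); substituting into the one remaining equation that mentions w gives: pair(h(times(h(pair(y2, y2), y2), y2), h(y1, zero)), pair(x1, k)) =?= pair(h(v, y1), pair(v, k)).
Decompose pair/2: y =?= pair(y1, h(k, y1)),  y2 =?= b.
Bind y := pair(y1, h(k, y1)); no other remaining equation mentions y.
Bind y2 := b; substituting into the remaining equation gives: pair(h(times(h(pair(b, b), b), b), h(y1, zero)), pair(x1, k)) =?= pair(h(v, y1), pair(v, k)). Substituting into the earlier binding gives w := h(pair(b, b), b).
Decompose pair/2: h(times(h(pair(b, b), b), b), h(y1, zero)) =?= h(v, y1),  pair(x1, k) =?= pair(v, k).
Decompose h/2: times(h(pair(b, b), b), b) =?= v,  h(y1, zero) =?= y1.
Bind v := times(h(pair(b, b), b), b); substituting into the one remaining equation that mentions v gives: pair(x1, k) =?= pair(times(h(pair(b, b), b), b), k).
Occurs check fails: y1 occurs in h(y1, zero); the equation y1 =?= h(y1, zero) has no finite solution.

NO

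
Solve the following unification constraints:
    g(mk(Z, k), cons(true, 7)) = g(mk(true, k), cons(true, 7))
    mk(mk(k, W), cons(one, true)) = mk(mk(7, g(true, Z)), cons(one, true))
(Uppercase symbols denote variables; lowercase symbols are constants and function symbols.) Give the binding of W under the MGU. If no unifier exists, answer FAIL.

FAIL

Decompose g/2: mk(Z, k) = mk(true, k),  cons(true, 7) = cons(true, 7).
Decompose mk/2: Z = true,  k = k.
Bind Z := true; substituting into the one remaining equation that mentions Z gives: mk(mk(k, W), cons(one, true)) = mk(mk(7, g(true, true)), cons(one, true)).
Delete trivial equation k = k.
Delete trivial equation cons(true, 7) = cons(true, 7).
Decompose mk/2: mk(k, W) = mk(7, g(true, true)),  cons(one, true) = cons(one, true).
Decompose mk/2: k = 7,  W = g(true, true).
Clash: constants k and 7 differ; no unifier exists.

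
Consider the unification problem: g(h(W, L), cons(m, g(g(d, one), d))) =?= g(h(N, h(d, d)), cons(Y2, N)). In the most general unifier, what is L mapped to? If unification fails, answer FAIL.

h(d, d)

Decompose g/2: h(W, L) =?= h(N, h(d, d)),  cons(m, g(g(d, one), d)) =?= cons(Y2, N).
Decompose h/2: W =?= N,  L =?= h(d, d).
Bind W := N; no other remaining equation mentions W.
Bind L := h(d, d); no other remaining equation mentions L.
Decompose cons/2: m =?= Y2,  g(g(d, one), d) =?= N.
Bind Y2 := m; no other remaining equation mentions Y2.
Bind N := g(g(d, one), d). Substituting into the earlier binding gives W := g(g(d, one), d).
MGU = { W := g(g(d, one), d), L := h(d, d), Y2 := m, N := g(g(d, one), d) }, so L := h(d, d).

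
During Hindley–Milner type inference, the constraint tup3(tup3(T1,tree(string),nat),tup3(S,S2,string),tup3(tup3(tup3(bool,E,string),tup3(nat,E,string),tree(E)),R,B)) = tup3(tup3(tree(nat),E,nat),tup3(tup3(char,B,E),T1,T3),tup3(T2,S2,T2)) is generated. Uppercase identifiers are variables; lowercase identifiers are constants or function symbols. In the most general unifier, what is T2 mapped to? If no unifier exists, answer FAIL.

Decompose tup3/3: tup3(T1,tree(string),nat) = tup3(tree(nat),E,nat),  tup3(S,S2,string) = tup3(tup3(char,B,E),T1,T3),  tup3(tup3(tup3(bool,E,string),tup3(nat,E,string),tree(E)),R,B) = tup3(T2,S2,T2).
Decompose tup3/3: T1 = tree(nat),  tree(string) = E,  nat = nat.
Bind T1 := tree(nat); substituting into the one remaining equation that mentions T1 gives: tup3(S,S2,string) = tup3(tup3(char,B,E),tree(nat),T3).
Bind E := tree(string); substituting into the 2 remaining equations that mention E gives: tup3(S,S2,string) = tup3(tup3(char,B,tree(string)),tree(nat),T3),  tup3(tup3(tup3(bool,tree(string),string),tup3(nat,tree(string),string),tree(tree(string))),R,B) = tup3(T2,S2,T2).
Delete trivial equation nat = nat.
Decompose tup3/3: S = tup3(char,B,tree(string)),  S2 = tree(nat),  string = T3.
Bind S := tup3(char,B,tree(string)); no other remaining equation mentions S.
Bind S2 := tree(nat); substituting into the one remaining equation that mentions S2 gives: tup3(tup3(tup3(bool,tree(string),string),tup3(nat,tree(string),string),tree(tree(string))),R,B) = tup3(T2,tree(nat),T2).
Bind T3 := string; no other remaining equation mentions T3.
Decompose tup3/3: tup3(tup3(bool,tree(string),string),tup3(nat,tree(string),string),tree(tree(string))) = T2,  R = tree(nat),  B = T2.
Bind T2 := tup3(tup3(bool,tree(string),string),tup3(nat,tree(string),string),tree(tree(string))); substituting into the one remaining equation that mentions T2 gives: B = tup3(tup3(bool,tree(string),string),tup3(nat,tree(string),string),tree(tree(string))).
Bind R := tree(nat); no other remaining equation mentions R.
Bind B := tup3(tup3(bool,tree(string),string),tup3(nat,tree(string),string),tree(tree(string))). Substituting into the earlier binding gives S := tup3(char,tup3(tup3(bool,tree(string),string),tup3(nat,tree(string),string),tree(tree(string))),tree(string)).
MGU = { T1 -> tree(nat), E -> tree(string), S -> tup3(char,tup3(tup3(bool,tree(string),string),tup3(nat,tree(string),string),tree(tree(string))),tree(string)), S2 -> tree(nat), T3 -> string, T2 -> tup3(tup3(bool,tree(string),string),tup3(nat,tree(string),string),tree(tree(string))), R -> tree(nat), B -> tup3(tup3(bool,tree(string),string),tup3(nat,tree(string),string),tree(tree(string))) }, so T2 -> tup3(tup3(bool,tree(string),string),tup3(nat,tree(string),string),tree(tree(string))).

tup3(tup3(bool,tree(string),string),tup3(nat,tree(string),string),tree(tree(string)))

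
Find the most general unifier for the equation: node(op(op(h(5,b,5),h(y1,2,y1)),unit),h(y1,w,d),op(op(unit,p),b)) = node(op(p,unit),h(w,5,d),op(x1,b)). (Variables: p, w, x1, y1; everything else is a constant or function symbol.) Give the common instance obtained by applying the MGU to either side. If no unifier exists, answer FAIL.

Decompose node/3: op(op(h(5,b,5),h(y1,2,y1)),unit) = op(p,unit),  h(y1,w,d) = h(w,5,d),  op(op(unit,p),b) = op(x1,b).
Decompose op/2: op(h(5,b,5),h(y1,2,y1)) = p,  unit = unit.
Bind p := op(h(5,b,5),h(y1,2,y1)); substituting into the one remaining equation that mentions p gives: op(op(unit,op(h(5,b,5),h(y1,2,y1))),b) = op(x1,b).
Delete trivial equation unit = unit.
Decompose h/3: y1 = w,  w = 5,  d = d.
Bind y1 := w; substituting into the one remaining equation that mentions y1 gives: op(op(unit,op(h(5,b,5),h(w,2,w))),b) = op(x1,b). Substituting into the earlier binding gives p := op(h(5,b,5),h(w,2,w)).
Bind w := 5; substituting into the one remaining equation that mentions w gives: op(op(unit,op(h(5,b,5),h(5,2,5))),b) = op(x1,b). Substituting into the earlier bindings gives p := op(h(5,b,5),h(5,2,5)), y1 := 5.
Delete trivial equation d = d.
Decompose op/2: op(unit,op(h(5,b,5),h(5,2,5))) = x1,  b = b.
Bind x1 := op(unit,op(h(5,b,5),h(5,2,5))); no other remaining equation mentions x1.
Delete trivial equation b = b.
Applying the MGU to either side gives node(op(op(h(5,b,5),h(5,2,5)),unit),h(5,5,d),op(op(unit,op(h(5,b,5),h(5,2,5))),b)).

node(op(op(h(5,b,5),h(5,2,5)),unit),h(5,5,d),op(op(unit,op(h(5,b,5),h(5,2,5))),b))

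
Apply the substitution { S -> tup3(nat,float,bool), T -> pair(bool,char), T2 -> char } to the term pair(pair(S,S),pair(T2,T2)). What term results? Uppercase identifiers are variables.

Replace each occurrence of S with tup3(nat,float,bool).
Replace each occurrence of T2 with char.
Result: pair(pair(tup3(nat,float,bool),tup3(nat,float,bool)),pair(char,char)).

pair(pair(tup3(nat,float,bool),tup3(nat,float,bool)),pair(char,char))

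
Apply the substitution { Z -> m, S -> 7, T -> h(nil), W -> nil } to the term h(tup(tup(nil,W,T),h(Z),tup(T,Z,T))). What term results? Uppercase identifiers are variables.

h(tup(tup(nil,nil,h(nil)),h(m),tup(h(nil),m,h(nil))))

Replace each occurrence of Z with m.
Replace each occurrence of T with h(nil).
Replace each occurrence of W with nil.
Result: h(tup(tup(nil,nil,h(nil)),h(m),tup(h(nil),m,h(nil)))).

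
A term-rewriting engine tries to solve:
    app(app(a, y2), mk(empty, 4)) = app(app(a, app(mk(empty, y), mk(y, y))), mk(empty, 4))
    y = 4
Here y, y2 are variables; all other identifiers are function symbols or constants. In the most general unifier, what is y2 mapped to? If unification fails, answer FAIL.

Decompose app/2: app(a, y2) = app(a, app(mk(empty, y), mk(y, y))),  mk(empty, 4) = mk(empty, 4).
Decompose app/2: a = a,  y2 = app(mk(empty, y), mk(y, y)).
Delete trivial equation a = a.
Bind y2 := app(mk(empty, y), mk(y, y)); no other remaining equation mentions y2.
Delete trivial equation mk(empty, 4) = mk(empty, 4).
Bind y := 4. Substituting into the earlier binding gives y2 := app(mk(empty, 4), mk(4, 4)).
MGU = { y2 -> app(mk(empty, 4), mk(4, 4)), y -> 4 }, so y2 -> app(mk(empty, 4), mk(4, 4)).

app(mk(empty, 4), mk(4, 4))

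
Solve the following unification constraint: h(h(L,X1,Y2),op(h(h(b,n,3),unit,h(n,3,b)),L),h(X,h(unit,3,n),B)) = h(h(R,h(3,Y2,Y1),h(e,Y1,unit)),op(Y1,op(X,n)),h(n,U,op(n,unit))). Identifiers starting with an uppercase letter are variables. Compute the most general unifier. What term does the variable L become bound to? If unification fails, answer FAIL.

Decompose h/3: h(L,X1,Y2) = h(R,h(3,Y2,Y1),h(e,Y1,unit)),  op(h(h(b,n,3),unit,h(n,3,b)),L) = op(Y1,op(X,n)),  h(X,h(unit,3,n),B) = h(n,U,op(n,unit)).
Decompose h/3: L = R,  X1 = h(3,Y2,Y1),  Y2 = h(e,Y1,unit).
Bind L := R; substituting into the one remaining equation that mentions L gives: op(h(h(b,n,3),unit,h(n,3,b)),R) = op(Y1,op(X,n)).
Bind X1 := h(3,Y2,Y1); no other remaining equation mentions X1.
Bind Y2 := h(e,Y1,unit); no other remaining equation mentions Y2. Substituting into the earlier binding gives X1 := h(3,h(e,Y1,unit),Y1).
Decompose op/2: h(h(b,n,3),unit,h(n,3,b)) = Y1,  R = op(X,n).
Bind Y1 := h(h(b,n,3),unit,h(n,3,b)); no other remaining equation mentions Y1. Substituting into the earlier bindings gives X1 := h(3,h(e,h(h(b,n,3),unit,h(n,3,b)),unit),h(h(b,n,3),unit,h(n,3,b))), Y2 := h(e,h(h(b,n,3),unit,h(n,3,b)),unit).
Bind R := op(X,n); no other remaining equation mentions R. Substituting into the earlier binding gives L := op(X,n).
Decompose h/3: X = n,  h(unit,3,n) = U,  B = op(n,unit).
Bind X := n; no other remaining equation mentions X. Substituting into the earlier bindings gives L := op(n,n), R := op(n,n).
Bind U := h(unit,3,n); no other remaining equation mentions U.
Bind B := op(n,unit).
MGU = { L -> op(n,n), X1 -> h(3,h(e,h(h(b,n,3),unit,h(n,3,b)),unit),h(h(b,n,3),unit,h(n,3,b))), Y2 -> h(e,h(h(b,n,3),unit,h(n,3,b)),unit), Y1 -> h(h(b,n,3),unit,h(n,3,b)), R -> op(n,n), X -> n, U -> h(unit,3,n), B -> op(n,unit) }, so L -> op(n,n).

op(n,n)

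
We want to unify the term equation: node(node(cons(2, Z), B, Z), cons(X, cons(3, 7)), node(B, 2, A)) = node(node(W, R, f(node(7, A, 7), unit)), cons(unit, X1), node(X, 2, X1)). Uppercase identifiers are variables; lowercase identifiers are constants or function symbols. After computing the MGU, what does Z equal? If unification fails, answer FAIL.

f(node(7, cons(3, 7), 7), unit)

Decompose node/3: node(cons(2, Z), B, Z) = node(W, R, f(node(7, A, 7), unit)),  cons(X, cons(3, 7)) = cons(unit, X1),  node(B, 2, A) = node(X, 2, X1).
Decompose node/3: cons(2, Z) = W,  B = R,  Z = f(node(7, A, 7), unit).
Bind W := cons(2, Z); no other remaining equation mentions W.
Bind B := R; substituting into the one remaining equation that mentions B gives: node(R, 2, A) = node(X, 2, X1).
Bind Z := f(node(7, A, 7), unit); no other remaining equation mentions Z. Substituting into the earlier binding gives W := cons(2, f(node(7, A, 7), unit)).
Decompose cons/2: X = unit,  cons(3, 7) = X1.
Bind X := unit; substituting into the one remaining equation that mentions X gives: node(R, 2, A) = node(unit, 2, X1).
Bind X1 := cons(3, 7); substituting into the remaining equation gives: node(R, 2, A) = node(unit, 2, cons(3, 7)).
Decompose node/3: R = unit,  2 = 2,  A = cons(3, 7).
Bind R := unit; no other remaining equation mentions R. Substituting into the earlier binding gives B := unit.
Delete trivial equation 2 = 2.
Bind A := cons(3, 7). Substituting into the earlier bindings gives W := cons(2, f(node(7, cons(3, 7), 7), unit)), Z := f(node(7, cons(3, 7), 7), unit).
MGU = { W := cons(2, f(node(7, cons(3, 7), 7), unit)), B := unit, Z := f(node(7, cons(3, 7), 7), unit), X := unit, X1 := cons(3, 7), R := unit, A := cons(3, 7) }, so Z := f(node(7, cons(3, 7), 7), unit).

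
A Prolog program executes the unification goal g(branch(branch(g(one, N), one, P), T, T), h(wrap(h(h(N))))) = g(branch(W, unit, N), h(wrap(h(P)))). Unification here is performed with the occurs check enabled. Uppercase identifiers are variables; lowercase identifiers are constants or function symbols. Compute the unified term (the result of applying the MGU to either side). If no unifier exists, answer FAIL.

Decompose g/2: branch(branch(g(one, N), one, P), T, T) = branch(W, unit, N),  h(wrap(h(h(N)))) = h(wrap(h(P))).
Decompose branch/3: branch(g(one, N), one, P) = W,  T = unit,  T = N.
Bind W := branch(g(one, N), one, P); no other remaining equation mentions W.
Bind T := unit; substituting into the one remaining equation that mentions T gives: unit = N.
Bind N := unit; substituting into the remaining equation gives: h(wrap(h(h(unit)))) = h(wrap(h(P))). Substituting into the earlier binding gives W := branch(g(one, unit), one, P).
Decompose h/1: wrap(h(h(unit))) = wrap(h(P)).
Decompose wrap/1: h(h(unit)) = h(P).
Decompose h/1: h(unit) = P.
Bind P := h(unit). Substituting into the earlier binding gives W := branch(g(one, unit), one, h(unit)).
Applying the MGU to either side gives g(branch(branch(g(one, unit), one, h(unit)), unit, unit), h(wrap(h(h(unit))))).

g(branch(branch(g(one, unit), one, h(unit)), unit, unit), h(wrap(h(h(unit)))))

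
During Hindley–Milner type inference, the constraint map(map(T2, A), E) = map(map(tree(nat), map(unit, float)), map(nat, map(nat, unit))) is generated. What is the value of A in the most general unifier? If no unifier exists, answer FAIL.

map(unit, float)

Decompose map/2: map(T2, A) = map(tree(nat), map(unit, float)),  E = map(nat, map(nat, unit)).
Decompose map/2: T2 = tree(nat),  A = map(unit, float).
Bind T2 := tree(nat); no other remaining equation mentions T2.
Bind A := map(unit, float); no other remaining equation mentions A.
Bind E := map(nat, map(nat, unit)).
MGU = { T2 -> tree(nat), A -> map(unit, float), E -> map(nat, map(nat, unit)) }, so A -> map(unit, float).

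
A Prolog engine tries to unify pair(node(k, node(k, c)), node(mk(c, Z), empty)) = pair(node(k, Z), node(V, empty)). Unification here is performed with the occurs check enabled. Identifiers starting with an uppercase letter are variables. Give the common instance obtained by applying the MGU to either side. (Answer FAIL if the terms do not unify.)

pair(node(k, node(k, c)), node(mk(c, node(k, c)), empty))

Decompose pair/2: node(k, node(k, c)) = node(k, Z),  node(mk(c, Z), empty) = node(V, empty).
Decompose node/2: k = k,  node(k, c) = Z.
Delete trivial equation k = k.
Bind Z := node(k, c); substituting into the remaining equation gives: node(mk(c, node(k, c)), empty) = node(V, empty).
Decompose node/2: mk(c, node(k, c)) = V,  empty = empty.
Bind V := mk(c, node(k, c)); no other remaining equation mentions V.
Delete trivial equation empty = empty.
Applying the MGU to either side gives pair(node(k, node(k, c)), node(mk(c, node(k, c)), empty)).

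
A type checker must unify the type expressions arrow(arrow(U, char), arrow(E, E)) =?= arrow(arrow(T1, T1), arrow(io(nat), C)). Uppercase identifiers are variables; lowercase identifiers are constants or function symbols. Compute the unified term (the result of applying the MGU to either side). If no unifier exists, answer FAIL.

arrow(arrow(char, char), arrow(io(nat), io(nat)))

Decompose arrow/2: arrow(U, char) =?= arrow(T1, T1),  arrow(E, E) =?= arrow(io(nat), C).
Decompose arrow/2: U =?= T1,  char =?= T1.
Bind U := T1; no other remaining equation mentions U.
Bind T1 := char; no other remaining equation mentions T1. Substituting into the earlier binding gives U := char.
Decompose arrow/2: E =?= io(nat),  E =?= C.
Bind E := io(nat); substituting into the remaining equation gives: io(nat) =?= C.
Bind C := io(nat).
Applying the MGU to either side gives arrow(arrow(char, char), arrow(io(nat), io(nat))).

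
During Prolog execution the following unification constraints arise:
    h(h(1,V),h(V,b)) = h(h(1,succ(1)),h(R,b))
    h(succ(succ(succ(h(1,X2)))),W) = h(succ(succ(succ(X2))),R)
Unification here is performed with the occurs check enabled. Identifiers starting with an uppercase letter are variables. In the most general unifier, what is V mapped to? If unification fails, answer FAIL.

FAIL

Decompose h/2: h(1,V) = h(1,succ(1)),  h(V,b) = h(R,b).
Decompose h/2: 1 = 1,  V = succ(1).
Delete trivial equation 1 = 1.
Bind V := succ(1); substituting into the one remaining equation that mentions V gives: h(succ(1),b) = h(R,b).
Decompose h/2: succ(1) = R,  b = b.
Bind R := succ(1); substituting into the one remaining equation that mentions R gives: h(succ(succ(succ(h(1,X2)))),W) = h(succ(succ(succ(X2))),succ(1)).
Delete trivial equation b = b.
Decompose h/2: succ(succ(succ(h(1,X2)))) = succ(succ(succ(X2))),  W = succ(1).
Decompose succ/1: succ(succ(h(1,X2))) = succ(succ(X2)).
Decompose succ/1: succ(h(1,X2)) = succ(X2).
Decompose succ/1: h(1,X2) = X2.
Occurs check fails: X2 occurs in h(1,X2); the equation X2 = h(1,X2) has no finite solution.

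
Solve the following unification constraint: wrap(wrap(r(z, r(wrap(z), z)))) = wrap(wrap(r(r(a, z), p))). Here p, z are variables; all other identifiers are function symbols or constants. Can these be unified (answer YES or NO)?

Decompose wrap/1: wrap(r(z, r(wrap(z), z))) = wrap(r(r(a, z), p)).
Decompose wrap/1: r(z, r(wrap(z), z)) = r(r(a, z), p).
Decompose r/2: z = r(a, z),  r(wrap(z), z) = p.
Occurs check fails: z occurs in r(a, z); the equation z = r(a, z) has no finite solution.

NO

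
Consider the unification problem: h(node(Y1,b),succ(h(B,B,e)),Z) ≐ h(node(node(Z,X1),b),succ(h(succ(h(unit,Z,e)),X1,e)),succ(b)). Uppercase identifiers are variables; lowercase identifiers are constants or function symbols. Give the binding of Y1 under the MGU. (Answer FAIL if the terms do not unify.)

Decompose h/3: node(Y1,b) ≐ node(node(Z,X1),b),  succ(h(B,B,e)) ≐ succ(h(succ(h(unit,Z,e)),X1,e)),  Z ≐ succ(b).
Decompose node/2: Y1 ≐ node(Z,X1),  b ≐ b.
Bind Y1 := node(Z,X1); no other remaining equation mentions Y1.
Delete trivial equation b ≐ b.
Decompose succ/1: h(B,B,e) ≐ h(succ(h(unit,Z,e)),X1,e).
Decompose h/3: B ≐ succ(h(unit,Z,e)),  B ≐ X1,  e ≐ e.
Bind B := succ(h(unit,Z,e)); substituting into the one remaining equation that mentions B gives: succ(h(unit,Z,e)) ≐ X1.
Bind X1 := succ(h(unit,Z,e)); no other remaining equation mentions X1. Substituting into the earlier binding gives Y1 := node(Z,succ(h(unit,Z,e))).
Delete trivial equation e ≐ e.
Bind Z := succ(b). Substituting into the earlier bindings gives Y1 := node(succ(b),succ(h(unit,succ(b),e))), B := succ(h(unit,succ(b),e)), X1 := succ(h(unit,succ(b),e)).
MGU = { Y1 := node(succ(b),succ(h(unit,succ(b),e))), B := succ(h(unit,succ(b),e)), X1 := succ(h(unit,succ(b),e)), Z := succ(b) }, so Y1 := node(succ(b),succ(h(unit,succ(b),e))).

node(succ(b),succ(h(unit,succ(b),e)))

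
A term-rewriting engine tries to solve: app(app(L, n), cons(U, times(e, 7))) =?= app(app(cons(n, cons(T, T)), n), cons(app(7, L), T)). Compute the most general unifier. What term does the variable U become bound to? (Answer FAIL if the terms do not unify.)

Decompose app/2: app(L, n) =?= app(cons(n, cons(T, T)), n),  cons(U, times(e, 7)) =?= cons(app(7, L), T).
Decompose app/2: L =?= cons(n, cons(T, T)),  n =?= n.
Bind L := cons(n, cons(T, T)); substituting into the one remaining equation that mentions L gives: cons(U, times(e, 7)) =?= cons(app(7, cons(n, cons(T, T))), T).
Delete trivial equation n =?= n.
Decompose cons/2: U =?= app(7, cons(n, cons(T, T))),  times(e, 7) =?= T.
Bind U := app(7, cons(n, cons(T, T))); no other remaining equation mentions U.
Bind T := times(e, 7). Substituting into the earlier bindings gives L := cons(n, cons(times(e, 7), times(e, 7))), U := app(7, cons(n, cons(times(e, 7), times(e, 7)))).
MGU = { L := cons(n, cons(times(e, 7), times(e, 7))), U := app(7, cons(n, cons(times(e, 7), times(e, 7)))), T := times(e, 7) }, so U := app(7, cons(n, cons(times(e, 7), times(e, 7)))).

app(7, cons(n, cons(times(e, 7), times(e, 7))))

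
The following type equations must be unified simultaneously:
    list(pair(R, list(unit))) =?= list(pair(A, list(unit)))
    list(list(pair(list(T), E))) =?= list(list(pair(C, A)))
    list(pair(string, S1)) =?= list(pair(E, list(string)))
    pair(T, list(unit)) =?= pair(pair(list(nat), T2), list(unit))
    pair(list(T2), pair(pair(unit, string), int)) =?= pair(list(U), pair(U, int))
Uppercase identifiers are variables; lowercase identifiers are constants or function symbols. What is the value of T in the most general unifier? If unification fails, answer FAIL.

pair(list(nat), pair(unit, string))

Decompose list/1: pair(R, list(unit)) =?= pair(A, list(unit)).
Decompose pair/2: R =?= A,  list(unit) =?= list(unit).
Bind R := A; no other remaining equation mentions R.
Delete trivial equation list(unit) =?= list(unit).
Decompose list/1: list(pair(list(T), E)) =?= list(pair(C, A)).
Decompose list/1: pair(list(T), E) =?= pair(C, A).
Decompose pair/2: list(T) =?= C,  E =?= A.
Bind C := list(T); no other remaining equation mentions C.
Bind E := A; substituting into the one remaining equation that mentions E gives: list(pair(string, S1)) =?= list(pair(A, list(string))).
Decompose list/1: pair(string, S1) =?= pair(A, list(string)).
Decompose pair/2: string =?= A,  S1 =?= list(string).
Bind A := string; no other remaining equation mentions A. Substituting into the earlier bindings gives R := string, E := string.
Bind S1 := list(string); no other remaining equation mentions S1.
Decompose pair/2: T =?= pair(list(nat), T2),  list(unit) =?= list(unit).
Bind T := pair(list(nat), T2); no other remaining equation mentions T. Substituting into the earlier binding gives C := list(pair(list(nat), T2)).
Delete trivial equation list(unit) =?= list(unit).
Decompose pair/2: list(T2) =?= list(U),  pair(pair(unit, string), int) =?= pair(U, int).
Decompose list/1: T2 =?= U.
Bind T2 := U; no other remaining equation mentions T2. Substituting into the earlier bindings gives C := list(pair(list(nat), U)), T := pair(list(nat), U).
Decompose pair/2: pair(unit, string) =?= U,  int =?= int.
Bind U := pair(unit, string); no other remaining equation mentions U. Substituting into the earlier bindings gives C := list(pair(list(nat), pair(unit, string))), T := pair(list(nat), pair(unit, string)), T2 := pair(unit, string).
Delete trivial equation int =?= int.
MGU = { R -> string, C -> list(pair(list(nat), pair(unit, string))), E -> string, A -> string, S1 -> list(string), T -> pair(list(nat), pair(unit, string)), T2 -> pair(unit, string), U -> pair(unit, string) }, so T -> pair(list(nat), pair(unit, string)).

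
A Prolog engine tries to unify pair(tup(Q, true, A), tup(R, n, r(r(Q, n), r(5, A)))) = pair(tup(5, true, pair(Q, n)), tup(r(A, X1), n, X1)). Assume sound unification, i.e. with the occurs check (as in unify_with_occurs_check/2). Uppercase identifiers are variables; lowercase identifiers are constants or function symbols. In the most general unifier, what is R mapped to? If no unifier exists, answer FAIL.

r(pair(5, n), r(r(5, n), r(5, pair(5, n))))

Decompose pair/2: tup(Q, true, A) = tup(5, true, pair(Q, n)),  tup(R, n, r(r(Q, n), r(5, A))) = tup(r(A, X1), n, X1).
Decompose tup/3: Q = 5,  true = true,  A = pair(Q, n).
Bind Q := 5; substituting into the 2 remaining equations that mention Q gives: A = pair(5, n),  tup(R, n, r(r(5, n), r(5, A))) = tup(r(A, X1), n, X1).
Delete trivial equation true = true.
Bind A := pair(5, n); substituting into the remaining equation gives: tup(R, n, r(r(5, n), r(5, pair(5, n)))) = tup(r(pair(5, n), X1), n, X1).
Decompose tup/3: R = r(pair(5, n), X1),  n = n,  r(r(5, n), r(5, pair(5, n))) = X1.
Bind R := r(pair(5, n), X1); no other remaining equation mentions R.
Delete trivial equation n = n.
Bind X1 := r(r(5, n), r(5, pair(5, n))). Substituting into the earlier binding gives R := r(pair(5, n), r(r(5, n), r(5, pair(5, n)))).
MGU = { Q ↦ 5, A ↦ pair(5, n), R ↦ r(pair(5, n), r(r(5, n), r(5, pair(5, n)))), X1 ↦ r(r(5, n), r(5, pair(5, n))) }, so R ↦ r(pair(5, n), r(r(5, n), r(5, pair(5, n)))).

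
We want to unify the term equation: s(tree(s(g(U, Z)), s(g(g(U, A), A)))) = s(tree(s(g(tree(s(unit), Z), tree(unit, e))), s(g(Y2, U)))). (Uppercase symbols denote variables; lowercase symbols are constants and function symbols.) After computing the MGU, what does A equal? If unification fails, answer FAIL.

Decompose s/1: tree(s(g(U, Z)), s(g(g(U, A), A))) = tree(s(g(tree(s(unit), Z), tree(unit, e))), s(g(Y2, U))).
Decompose tree/2: s(g(U, Z)) = s(g(tree(s(unit), Z), tree(unit, e))),  s(g(g(U, A), A)) = s(g(Y2, U)).
Decompose s/1: g(U, Z) = g(tree(s(unit), Z), tree(unit, e)).
Decompose g/2: U = tree(s(unit), Z),  Z = tree(unit, e).
Bind U := tree(s(unit), Z); substituting into the one remaining equation that mentions U gives: s(g(g(tree(s(unit), Z), A), A)) = s(g(Y2, tree(s(unit), Z))).
Bind Z := tree(unit, e); substituting into the remaining equation gives: s(g(g(tree(s(unit), tree(unit, e)), A), A)) = s(g(Y2, tree(s(unit), tree(unit, e)))). Substituting into the earlier binding gives U := tree(s(unit), tree(unit, e)).
Decompose s/1: g(g(tree(s(unit), tree(unit, e)), A), A) = g(Y2, tree(s(unit), tree(unit, e))).
Decompose g/2: g(tree(s(unit), tree(unit, e)), A) = Y2,  A = tree(s(unit), tree(unit, e)).
Bind Y2 := g(tree(s(unit), tree(unit, e)), A); no other remaining equation mentions Y2.
Bind A := tree(s(unit), tree(unit, e)). Substituting into the earlier binding gives Y2 := g(tree(s(unit), tree(unit, e)), tree(s(unit), tree(unit, e))).
MGU = { U := tree(s(unit), tree(unit, e)), Z := tree(unit, e), Y2 := g(tree(s(unit), tree(unit, e)), tree(s(unit), tree(unit, e))), A := tree(s(unit), tree(unit, e)) }, so A := tree(s(unit), tree(unit, e)).

tree(s(unit), tree(unit, e))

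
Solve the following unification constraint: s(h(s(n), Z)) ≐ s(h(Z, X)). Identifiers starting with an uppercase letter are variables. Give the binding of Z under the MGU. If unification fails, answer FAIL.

Decompose s/1: h(s(n), Z) ≐ h(Z, X).
Decompose h/2: s(n) ≐ Z,  Z ≐ X.
Bind Z := s(n); substituting into the remaining equation gives: s(n) ≐ X.
Bind X := s(n).
MGU = { Z := s(n), X := s(n) }, so Z := s(n).

s(n)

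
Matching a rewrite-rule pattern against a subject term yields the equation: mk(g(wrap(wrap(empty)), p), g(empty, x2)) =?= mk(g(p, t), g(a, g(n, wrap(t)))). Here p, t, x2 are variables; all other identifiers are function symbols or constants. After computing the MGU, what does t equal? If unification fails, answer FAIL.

Decompose mk/2: g(wrap(wrap(empty)), p) =?= g(p, t),  g(empty, x2) =?= g(a, g(n, wrap(t))).
Decompose g/2: wrap(wrap(empty)) =?= p,  p =?= t.
Bind p := wrap(wrap(empty)); substituting into the one remaining equation that mentions p gives: wrap(wrap(empty)) =?= t.
Bind t := wrap(wrap(empty)); substituting into the remaining equation gives: g(empty, x2) =?= g(a, g(n, wrap(wrap(wrap(empty))))).
Decompose g/2: empty =?= a,  x2 =?= g(n, wrap(wrap(wrap(empty)))).
Clash: constants empty and a differ; no unifier exists.

FAIL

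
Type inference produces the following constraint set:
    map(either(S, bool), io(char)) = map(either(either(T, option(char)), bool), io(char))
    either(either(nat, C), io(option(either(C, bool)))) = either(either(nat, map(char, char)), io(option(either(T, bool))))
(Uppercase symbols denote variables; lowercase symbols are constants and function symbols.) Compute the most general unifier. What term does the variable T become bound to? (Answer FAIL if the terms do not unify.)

Decompose map/2: either(S, bool) = either(either(T, option(char)), bool),  io(char) = io(char).
Decompose either/2: S = either(T, option(char)),  bool = bool.
Bind S := either(T, option(char)); no other remaining equation mentions S.
Delete trivial equation bool = bool.
Delete trivial equation io(char) = io(char).
Decompose either/2: either(nat, C) = either(nat, map(char, char)),  io(option(either(C, bool))) = io(option(either(T, bool))).
Decompose either/2: nat = nat,  C = map(char, char).
Delete trivial equation nat = nat.
Bind C := map(char, char); substituting into the remaining equation gives: io(option(either(map(char, char), bool))) = io(option(either(T, bool))).
Decompose io/1: option(either(map(char, char), bool)) = option(either(T, bool)).
Decompose option/1: either(map(char, char), bool) = either(T, bool).
Decompose either/2: map(char, char) = T,  bool = bool.
Bind T := map(char, char); no other remaining equation mentions T. Substituting into the earlier binding gives S := either(map(char, char), option(char)).
Delete trivial equation bool = bool.
MGU = { S -> either(map(char, char), option(char)), C -> map(char, char), T -> map(char, char) }, so T -> map(char, char).

map(char, char)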